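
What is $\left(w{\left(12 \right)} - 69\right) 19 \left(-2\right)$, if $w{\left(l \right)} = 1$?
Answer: $2584$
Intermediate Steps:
$\left(w{\left(12 \right)} - 69\right) 19 \left(-2\right) = \left(1 - 69\right) 19 \left(-2\right) = \left(-68\right) \left(-38\right) = 2584$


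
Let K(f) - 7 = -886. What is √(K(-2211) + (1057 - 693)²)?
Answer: √131617 ≈ 362.79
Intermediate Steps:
K(f) = -879 (K(f) = 7 - 886 = -879)
√(K(-2211) + (1057 - 693)²) = √(-879 + (1057 - 693)²) = √(-879 + 364²) = √(-879 + 132496) = √131617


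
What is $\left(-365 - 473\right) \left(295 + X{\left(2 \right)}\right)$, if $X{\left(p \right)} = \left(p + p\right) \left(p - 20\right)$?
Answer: $-186874$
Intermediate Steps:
$X{\left(p \right)} = 2 p \left(-20 + p\right)$
$\left(-365 - 473\right) \left(295 + X{\left(2 \right)}\right) = \left(-365 - 473\right) \left(295 + 2 \cdot 2 \left(-20 + 2\right)\right) = - 838 \left(295 + 2 \cdot 2 \left(-18\right)\right) = - 838 \left(295 - 72\right) = \left(-838\right) 223 = -186874$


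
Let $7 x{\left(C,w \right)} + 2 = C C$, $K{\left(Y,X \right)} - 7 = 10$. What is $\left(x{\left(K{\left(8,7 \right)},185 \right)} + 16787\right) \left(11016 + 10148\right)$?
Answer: $356147792$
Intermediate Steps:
$K{\left(Y,X \right)} = 17$ ($K{\left(Y,X \right)} = 7 + 10 = 17$)
$x{\left(C,w \right)} = - \frac{2}{7} + \frac{C^{2}}{7}$ ($x{\left(C,w \right)} = - \frac{2}{7} + \frac{C C}{7} = - \frac{2}{7} + \frac{C^{2}}{7}$)
$\left(x{\left(K{\left(8,7 \right)},185 \right)} + 16787\right) \left(11016 + 10148\right) = \left(\left(- \frac{2}{7} + \frac{17^{2}}{7}\right) + 16787\right) \left(11016 + 10148\right) = \left(\left(- \frac{2}{7} + \frac{1}{7} \cdot 289\right) + 16787\right) 21164 = \left(\left(- \frac{2}{7} + \frac{289}{7}\right) + 16787\right) 21164 = \left(41 + 16787\right) 21164 = 16828 \cdot 21164 = 356147792$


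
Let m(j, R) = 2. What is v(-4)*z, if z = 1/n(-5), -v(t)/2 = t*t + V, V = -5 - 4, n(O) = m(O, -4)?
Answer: -7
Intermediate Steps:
n(O) = 2
V = -9
v(t) = 18 - 2*t**2 (v(t) = -2*(t*t - 9) = -2*(t**2 - 9) = -2*(-9 + t**2) = 18 - 2*t**2)
z = 1/2 ≈ 0.50000
v(-4)*z = (18 - 2*(-4)**2)*(1/2) = (18 - 2*16)*(1/2) = (18 - 32)*(1/2) = -14*1/2 = -7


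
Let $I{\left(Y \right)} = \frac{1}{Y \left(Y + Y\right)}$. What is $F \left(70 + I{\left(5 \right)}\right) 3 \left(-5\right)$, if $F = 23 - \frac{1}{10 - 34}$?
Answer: $- \frac{1936053}{80} \approx -24201.0$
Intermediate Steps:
$I{\left(Y \right)} = \frac{1}{2 Y^{2}}$ ($I{\left(Y \right)} = \frac{1}{Y 2 Y} = \frac{1}{2 Y^{2}}$)
$F = \frac{553}{24}$ ($F = 23 - \frac{1}{-24} = 23 - - \frac{1}{24} = 23 + \frac{1}{24} = \frac{553}{24} \approx 23.042$)
$F \left(70 + I{\left(5 \right)}\right) 3 \left(-5\right) = \frac{553 \left(70 + \frac{1}{2 \cdot 25}\right)}{24} \cdot 3 \left(-5\right) = \frac{553 \left(70 + \frac{1}{2} \cdot \frac{1}{25}\right)}{24} \left(-15\right) = \frac{553 \left(70 + \frac{1}{50}\right)}{24} \left(-15\right) = \frac{553}{24} \cdot \frac{3501}{50} \left(-15\right) = \frac{645351}{400} \left(-15\right) = - \frac{1936053}{80}$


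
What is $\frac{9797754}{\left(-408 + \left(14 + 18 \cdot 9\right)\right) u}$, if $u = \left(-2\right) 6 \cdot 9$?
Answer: $\frac{1632959}{4176} \approx 391.03$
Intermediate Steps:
$u = -108$ ($u = \left(-12\right) 9 = -108$)
$\frac{9797754}{\left(-408 + \left(14 + 18 \cdot 9\right)\right) u} = \frac{9797754}{\left(-408 + \left(14 + 18 \cdot 9\right)\right) \left(-108\right)} = \frac{9797754}{\left(-408 + \left(14 + 162\right)\right) \left(-108\right)} = \frac{9797754}{\left(-408 + 176\right) \left(-108\right)} = \frac{9797754}{\left(-232\right) \left(-108\right)} = \frac{9797754}{25056} = 9797754 \cdot \frac{1}{25056} = \frac{1632959}{4176}$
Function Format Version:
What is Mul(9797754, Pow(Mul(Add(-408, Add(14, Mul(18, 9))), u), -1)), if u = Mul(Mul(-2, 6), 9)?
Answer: Rational(1632959, 4176) ≈ 391.03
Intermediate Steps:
u = -108 (u = Mul(-12, 9) = -108)
Mul(9797754, Pow(Mul(Add(-408, Add(14, Mul(18, 9))), u), -1)) = Mul(9797754, Pow(Mul(Add(-408, Add(14, Mul(18, 9))), -108), -1)) = Mul(9797754, Pow(Mul(Add(-408, Add(14, 162)), -108), -1)) = Mul(9797754, Pow(Mul(Add(-408, 176), -108), -1)) = Mul(9797754, Pow(Mul(-232, -108), -1)) = Mul(9797754, Pow(25056, -1)) = Mul(9797754, Rational(1, 25056)) = Rational(1632959, 4176)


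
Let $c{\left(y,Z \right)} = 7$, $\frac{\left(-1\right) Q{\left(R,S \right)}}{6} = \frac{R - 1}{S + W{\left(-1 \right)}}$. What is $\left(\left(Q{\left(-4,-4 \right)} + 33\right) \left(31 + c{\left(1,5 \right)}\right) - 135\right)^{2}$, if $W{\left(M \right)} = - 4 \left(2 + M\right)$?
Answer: $\frac{3814209}{4} \approx 9.5355 \cdot 10^{5}$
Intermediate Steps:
$W{\left(M \right)} = -8 - 4 M$
$Q{\left(R,S \right)} = - \frac{6 \left(-1 + R\right)}{-4 + S}$ ($Q{\left(R,S \right)} = - 6 \frac{R - 1}{S - 4} = - 6 \frac{-1 + R}{S + \left(-8 + 4\right)} = - 6 \frac{-1 + R}{S - 4} = - 6 \frac{-1 + R}{-4 + S} = - \frac{6 \left(-1 + R\right)}{-4 + S}$)
$\left(\left(Q{\left(-4,-4 \right)} + 33\right) \left(31 + c{\left(1,5 \right)}\right) - 135\right)^{2} = \left(\left(\frac{6 \left(1 - -4\right)}{-4 - 4} + 33\right) \left(31 + 7\right) - 135\right)^{2} = \left(\left(\frac{6 \left(1 + 4\right)}{-8} + 33\right) 38 - 135\right)^{2} = \left(\left(6 \left(- \frac{1}{8}\right) 5 + 33\right) 38 - 135\right)^{2} = \left(\left(- \frac{15}{4} + 33\right) 38 - 135\right)^{2} = \left(\frac{117}{4} \cdot 38 - 135\right)^{2} = \left(\frac{2223}{2} - 135\right)^{2} = \left(\frac{1953}{2}\right)^{2} = \frac{3814209}{4}$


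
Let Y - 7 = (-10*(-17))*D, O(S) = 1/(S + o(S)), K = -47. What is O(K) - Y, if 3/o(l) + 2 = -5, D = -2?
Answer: 110549/332 ≈ 332.98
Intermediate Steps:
o(l) = -3/7 (o(l) = 3/(-2 - 5) = 3/(-7) = 3*(-1/7) = -3/7)
O(S) = 1/(-3/7 + S) (O(S) = 1/(S - 3/7) = 1/(-3/7 + S))
Y = -333 (Y = 7 - 10*(-17)*(-2) = 7 + 170*(-2) = 7 - 340 = -333)
O(K) - Y = 7/(-3 + 7*(-47)) - 1*(-333) = 7/(-3 - 329) + 333 = 7/(-332) + 333 = 7*(-1/332) + 333 = -7/332 + 333 = 110549/332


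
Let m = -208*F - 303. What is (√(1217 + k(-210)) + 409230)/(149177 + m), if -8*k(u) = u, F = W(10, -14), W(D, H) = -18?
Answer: 204615/76309 + √4973/305236 ≈ 2.6816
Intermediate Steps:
F = -18
k(u) = -u/8
m = 3441 (m = -208*(-18) - 303 = 3744 - 303 = 3441)
(√(1217 + k(-210)) + 409230)/(149177 + m) = (√(1217 - ⅛*(-210)) + 409230)/(149177 + 3441) = (√(1217 + 105/4) + 409230)/152618 = (√(4973/4) + 409230)*(1/152618) = (√4973/2 + 409230)*(1/152618) = (409230 + √4973/2)*(1/152618) = 204615/76309 + √4973/305236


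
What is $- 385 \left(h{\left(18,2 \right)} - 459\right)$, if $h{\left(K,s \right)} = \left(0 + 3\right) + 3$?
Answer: $174405$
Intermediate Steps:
$h{\left(K,s \right)} = 6$ ($h{\left(K,s \right)} = 3 + 3 = 6$)
$- 385 \left(h{\left(18,2 \right)} - 459\right) = - 385 \left(6 - 459\right) = \left(-385\right) \left(-453\right) = 174405$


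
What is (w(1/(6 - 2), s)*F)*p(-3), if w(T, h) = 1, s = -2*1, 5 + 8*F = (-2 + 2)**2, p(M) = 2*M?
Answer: 15/4 ≈ 3.7500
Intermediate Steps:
F = -5/8 (F = -5/8 + (-2 + 2)**2/8 = -5/8 + (1/8)*0**2 = -5/8 + (1/8)*0 = -5/8 + 0 = -5/8 ≈ -0.62500)
s = -2
(w(1/(6 - 2), s)*F)*p(-3) = (1*(-5/8))*(2*(-3)) = -5/8*(-6) = 15/4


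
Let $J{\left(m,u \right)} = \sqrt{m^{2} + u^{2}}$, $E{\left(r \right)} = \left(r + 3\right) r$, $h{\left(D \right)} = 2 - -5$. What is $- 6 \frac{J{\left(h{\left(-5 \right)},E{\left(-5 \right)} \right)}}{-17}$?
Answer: $\frac{6 \sqrt{149}}{17} \approx 4.3082$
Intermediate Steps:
$h{\left(D \right)} = 7$ ($h{\left(D \right)} = 2 + 5 = 7$)
$E{\left(r \right)} = r \left(3 + r\right)$ ($E{\left(r \right)} = \left(3 + r\right) r = r \left(3 + r\right)$)
$- 6 \frac{J{\left(h{\left(-5 \right)},E{\left(-5 \right)} \right)}}{-17} = - 6 \frac{\sqrt{7^{2} + \left(- 5 \left(3 - 5\right)\right)^{2}}}{-17} = - 6 \sqrt{49 + \left(\left(-5\right) \left(-2\right)\right)^{2}} \left(- \frac{1}{17}\right) = - 6 \sqrt{49 + 10^{2}} \left(- \frac{1}{17}\right) = - 6 \sqrt{49 + 100} \left(- \frac{1}{17}\right) = - 6 \sqrt{149} \left(- \frac{1}{17}\right) = - 6 \left(- \frac{\sqrt{149}}{17}\right) = \frac{6 \sqrt{149}}{17}$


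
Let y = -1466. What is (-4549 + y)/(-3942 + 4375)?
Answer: -6015/433 ≈ -13.891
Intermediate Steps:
(-4549 + y)/(-3942 + 4375) = (-4549 - 1466)/(-3942 + 4375) = -6015/433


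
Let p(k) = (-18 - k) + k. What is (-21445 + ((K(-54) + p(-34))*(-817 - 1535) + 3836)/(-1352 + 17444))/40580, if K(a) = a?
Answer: -4311497/8162667 ≈ -0.52820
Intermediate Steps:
p(k) = -18
(-21445 + ((K(-54) + p(-34))*(-817 - 1535) + 3836)/(-1352 + 17444))/40580 = (-21445 + ((-54 - 18)*(-817 - 1535) + 3836)/(-1352 + 17444))/40580 = (-21445 + (-72*(-2352) + 3836)/16092)*(1/40580) = (-21445 + (169344 + 3836)*(1/16092))*(1/40580) = (-21445 + 173180*(1/16092))*(1/40580) = (-21445 + 43295/4023)*(1/40580) = -86229940/4023*1/40580 = -4311497/8162667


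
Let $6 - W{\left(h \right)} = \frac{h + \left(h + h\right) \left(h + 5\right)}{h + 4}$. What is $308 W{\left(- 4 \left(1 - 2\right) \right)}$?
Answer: $-1078$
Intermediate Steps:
$W{\left(h \right)} = 6 - \frac{h + 2 h \left(5 + h\right)}{4 + h}$ ($W{\left(h \right)} = 6 - \frac{h + \left(h + h\right) \left(h + 5\right)}{h + 4} = 6 - \frac{h + 2 h \left(5 + h\right)}{4 + h}$)
$308 W{\left(- 4 \left(1 - 2\right) \right)} = 308 \frac{24 - 5 \left(- 4 \left(1 - 2\right)\right) - 2 \left(- 4 \left(1 - 2\right)\right)^{2}}{4 - 4 \left(1 - 2\right)} = 308 \frac{24 - 5 \left(\left(-4\right) \left(-1\right)\right) - 2 \left(\left(-4\right) \left(-1\right)\right)^{2}}{4 - -4} = 308 \frac{24 - 20 - 2 \cdot 4^{2}}{4 + 4} = 308 \frac{24 - 20 - 32}{8} = 308 \cdot \frac{1}{8} \left(-28\right) = 308 \left(- \frac{7}{2}\right) = -1078$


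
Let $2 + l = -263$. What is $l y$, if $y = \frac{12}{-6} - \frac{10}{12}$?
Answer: $\frac{4505}{6} \approx 750.83$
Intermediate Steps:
$l = -265$ ($l = -2 - 263 = -265$)
$y = - \frac{17}{6}$ ($y = 12 \left(- \frac{1}{6}\right) - \frac{5}{6} = -2 - \frac{5}{6} = - \frac{17}{6} \approx -2.8333$)
$l y = \left(-265\right) \left(- \frac{17}{6}\right) = \frac{4505}{6}$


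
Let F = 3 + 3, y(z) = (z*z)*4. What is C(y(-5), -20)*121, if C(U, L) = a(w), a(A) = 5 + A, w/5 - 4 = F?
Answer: 6655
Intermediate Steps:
y(z) = 4*z**2 (y(z) = z**2*4 = 4*z**2)
F = 6
w = 50 (w = 20 + 5*6 = 20 + 30 = 50)
C(U, L) = 55 (C(U, L) = 5 + 50 = 55)
C(y(-5), -20)*121 = 55*121 = 6655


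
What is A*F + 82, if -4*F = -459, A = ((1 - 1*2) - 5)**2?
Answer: 4213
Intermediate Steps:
A = 36 (A = ((1 - 2) - 5)**2 = (-1 - 5)**2 = (-6)**2 = 36)
F = 459/4 (F = -1/4*(-459) = 459/4 ≈ 114.75)
A*F + 82 = 36*(459/4) + 82 = 4131 + 82 = 4213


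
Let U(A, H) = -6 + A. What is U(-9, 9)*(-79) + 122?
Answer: 1307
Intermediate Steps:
U(-9, 9)*(-79) + 122 = (-6 - 9)*(-79) + 122 = -15*(-79) + 122 = 1185 + 122 = 1307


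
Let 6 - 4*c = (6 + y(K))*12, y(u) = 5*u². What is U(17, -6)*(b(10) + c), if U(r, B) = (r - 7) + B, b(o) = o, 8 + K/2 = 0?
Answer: -15386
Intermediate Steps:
K = -16 (K = -16 + 2*0 = -16 + 0 = -16)
U(r, B) = -7 + B + r (U(r, B) = (-7 + r) + B = -7 + B + r)
c = -7713/2 (c = 3/2 - (6 + 5*(-16)²)*12/4 = 3/2 - (6 + 5*256)*12/4 = 3/2 - (6 + 1280)*12/4 = 3/2 - 643*12/2 = 3/2 - ¼*15432 = 3/2 - 3858 = -7713/2 ≈ -3856.5)
U(17, -6)*(b(10) + c) = (-7 - 6 + 17)*(10 - 7713/2) = 4*(-7693/2) = -15386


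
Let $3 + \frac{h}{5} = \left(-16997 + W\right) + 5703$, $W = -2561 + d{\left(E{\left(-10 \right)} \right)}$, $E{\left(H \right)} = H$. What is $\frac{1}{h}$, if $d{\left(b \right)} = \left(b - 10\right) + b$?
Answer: $- \frac{1}{69440} \approx -1.4401 \cdot 10^{-5}$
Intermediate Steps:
$d{\left(b \right)} = -10 + 2 b$ ($d{\left(b \right)} = \left(-10 + b\right) + b = -10 + 2 b$)
$W = -2591$ ($W = -2561 + \left(-10 + 2 \left(-10\right)\right) = -2561 - 30 = -2591$)
$h = -69440$ ($h = -15 + 5 \left(\left(-16997 - 2591\right) + 5703\right) = -15 + 5 \left(-19588 + 5703\right) = -15 + 5 \left(-13885\right) = -15 - 69425 = -69440$)
$\frac{1}{h} = \frac{1}{-69440} = - \frac{1}{69440}$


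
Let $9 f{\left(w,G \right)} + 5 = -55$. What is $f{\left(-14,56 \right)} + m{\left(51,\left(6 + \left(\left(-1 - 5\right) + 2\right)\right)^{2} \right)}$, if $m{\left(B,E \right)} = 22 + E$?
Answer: $\frac{58}{3} \approx 19.333$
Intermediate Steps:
$f{\left(w,G \right)} = - \frac{20}{3}$ ($f{\left(w,G \right)} = - \frac{5}{9} + \frac{1}{9} \left(-55\right) = - \frac{5}{9} - \frac{55}{9} = - \frac{20}{3}$)
$f{\left(-14,56 \right)} + m{\left(51,\left(6 + \left(\left(-1 - 5\right) + 2\right)\right)^{2} \right)} = - \frac{20}{3} + \left(22 + \left(6 + \left(\left(-1 - 5\right) + 2\right)\right)^{2}\right) = - \frac{20}{3} + \left(22 + \left(6 + \left(-6 + 2\right)\right)^{2}\right) = - \frac{20}{3} + \left(22 + \left(6 - 4\right)^{2}\right) = - \frac{20}{3} + \left(22 + 2^{2}\right) = - \frac{20}{3} + \left(22 + 4\right) = - \frac{20}{3} + 26 = \frac{58}{3}$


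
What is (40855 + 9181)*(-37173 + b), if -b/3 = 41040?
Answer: -8020420548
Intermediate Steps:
b = -123120 (b = -3*41040 = -123120)
(40855 + 9181)*(-37173 + b) = (40855 + 9181)*(-37173 - 123120) = 50036*(-160293) = -8020420548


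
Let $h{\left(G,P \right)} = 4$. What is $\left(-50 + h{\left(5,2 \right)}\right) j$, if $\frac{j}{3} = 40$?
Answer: $-5520$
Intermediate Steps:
$j = 120$ ($j = 3 \cdot 40 = 120$)
$\left(-50 + h{\left(5,2 \right)}\right) j = \left(-50 + 4\right) 120 = \left(-46\right) 120 = -5520$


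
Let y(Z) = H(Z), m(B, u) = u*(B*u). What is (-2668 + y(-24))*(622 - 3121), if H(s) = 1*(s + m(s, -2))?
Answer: 6967212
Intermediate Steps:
m(B, u) = B*u**2
H(s) = 5*s (H(s) = 1*(s + s*(-2)**2) = 1*(s + s*4) = 1*(s + 4*s) = 1*(5*s) = 5*s)
y(Z) = 5*Z
(-2668 + y(-24))*(622 - 3121) = (-2668 + 5*(-24))*(622 - 3121) = (-2668 - 120)*(-2499) = -2788*(-2499) = 6967212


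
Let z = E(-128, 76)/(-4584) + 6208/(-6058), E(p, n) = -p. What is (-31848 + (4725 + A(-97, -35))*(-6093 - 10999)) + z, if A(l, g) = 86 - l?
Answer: -145651911326984/1735617 ≈ -8.3919e+7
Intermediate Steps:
z = -1827056/1735617 (z = -1*(-128)/(-4584) + 6208/(-6058) = 128*(-1/4584) + 6208*(-1/6058) = -16/573 - 3104/3029 = -1827056/1735617 ≈ -1.0527)
(-31848 + (4725 + A(-97, -35))*(-6093 - 10999)) + z = (-31848 + (4725 + (86 - 1*(-97)))*(-6093 - 10999)) - 1827056/1735617 = (-31848 + (4725 + (86 + 97))*(-17092)) - 1827056/1735617 = (-31848 + (4725 + 183)*(-17092)) - 1827056/1735617 = (-31848 + 4908*(-17092)) - 1827056/1735617 = (-31848 - 83887536) - 1827056/1735617 = -83919384 - 1827056/1735617 = -145651911326984/1735617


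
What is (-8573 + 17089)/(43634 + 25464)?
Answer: 4258/34549 ≈ 0.12325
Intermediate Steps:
(-8573 + 17089)/(43634 + 25464) = 8516/69098 = 8516*(1/69098) = 4258/34549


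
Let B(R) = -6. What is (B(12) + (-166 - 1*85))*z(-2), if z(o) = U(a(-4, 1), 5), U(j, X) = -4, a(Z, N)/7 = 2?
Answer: 1028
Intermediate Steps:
a(Z, N) = 14 (a(Z, N) = 7*2 = 14)
z(o) = -4
(B(12) + (-166 - 1*85))*z(-2) = (-6 + (-166 - 1*85))*(-4) = (-6 + (-166 - 85))*(-4) = (-6 - 251)*(-4) = -257*(-4) = 1028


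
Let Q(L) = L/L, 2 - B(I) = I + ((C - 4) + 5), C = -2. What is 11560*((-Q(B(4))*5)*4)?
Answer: -231200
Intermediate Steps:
B(I) = 3 - I (B(I) = 2 - (I + ((-2 - 4) + 5)) = 2 - (I + (-6 + 5)) = 2 - (I - 1) = 2 - (-1 + I) = 2 + (1 - I) = 3 - I)
Q(L) = 1
11560*((-Q(B(4))*5)*4) = 11560*((-1*1*5)*4) = 11560*(-1*5*4) = 11560*(-5*4) = 11560*(-20) = -231200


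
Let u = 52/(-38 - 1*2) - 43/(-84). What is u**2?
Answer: 109561/176400 ≈ 0.62109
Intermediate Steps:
u = -331/420 (u = 52/(-38 - 2) - 43*(-1/84) = 52/(-40) + 43/84 = 52*(-1/40) + 43/84 = -13/10 + 43/84 = -331/420 ≈ -0.78810)
u**2 = (-331/420)**2 = 109561/176400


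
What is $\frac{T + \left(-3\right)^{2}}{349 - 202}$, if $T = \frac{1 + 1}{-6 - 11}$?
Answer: $\frac{151}{2499} \approx 0.060424$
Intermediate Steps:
$T = - \frac{2}{17}$ ($T = \frac{2}{-17} = 2 \left(- \frac{1}{17}\right) = - \frac{2}{17} \approx -0.11765$)
$\frac{T + \left(-3\right)^{2}}{349 - 202} = \frac{- \frac{2}{17} + \left(-3\right)^{2}}{349 - 202} = \frac{- \frac{2}{17} + 9}{147} = \frac{151}{17} \cdot \frac{1}{147} = \frac{151}{2499}$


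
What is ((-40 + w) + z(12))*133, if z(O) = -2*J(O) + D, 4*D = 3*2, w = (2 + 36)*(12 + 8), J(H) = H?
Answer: 185535/2 ≈ 92768.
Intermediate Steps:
w = 760 (w = 38*20 = 760)
D = 3/2 (D = (3*2)/4 = (¼)*6 = 3/2 ≈ 1.5000)
z(O) = 3/2 - 2*O (z(O) = -2*O + 3/2 = 3/2 - 2*O)
((-40 + w) + z(12))*133 = ((-40 + 760) + (3/2 - 2*12))*133 = (720 + (3/2 - 24))*133 = (720 - 45/2)*133 = (1395/2)*133 = 185535/2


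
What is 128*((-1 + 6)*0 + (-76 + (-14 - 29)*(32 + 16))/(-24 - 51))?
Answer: 54784/15 ≈ 3652.3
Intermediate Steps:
128*((-1 + 6)*0 + (-76 + (-14 - 29)*(32 + 16))/(-24 - 51)) = 128*(5*0 + (-76 - 43*48)/(-75)) = 128*(0 + (-76 - 2064)*(-1/75)) = 128*(0 - 2140*(-1/75)) = 128*(0 + 428/15) = 128*(428/15) = 54784/15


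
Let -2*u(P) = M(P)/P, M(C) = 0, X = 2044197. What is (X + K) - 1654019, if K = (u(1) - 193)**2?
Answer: 427427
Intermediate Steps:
u(P) = 0 (u(P) = -0/P = -1/2*0 = 0)
K = 37249 (K = (0 - 193)**2 = (-193)**2 = 37249)
(X + K) - 1654019 = (2044197 + 37249) - 1654019 = 2081446 - 1654019 = 427427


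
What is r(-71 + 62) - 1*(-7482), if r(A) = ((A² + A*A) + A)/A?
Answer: 7465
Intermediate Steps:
r(A) = (A + 2*A²)/A (r(A) = ((A² + A²) + A)/A = (2*A² + A)/A = (A + 2*A²)/A)
r(-71 + 62) - 1*(-7482) = (1 + 2*(-71 + 62)) - 1*(-7482) = (1 + 2*(-9)) + 7482 = (1 - 18) + 7482 = -17 + 7482 = 7465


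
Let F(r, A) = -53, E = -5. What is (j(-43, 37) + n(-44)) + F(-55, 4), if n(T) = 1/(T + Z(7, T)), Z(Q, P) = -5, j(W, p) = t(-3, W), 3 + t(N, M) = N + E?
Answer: -3137/49 ≈ -64.020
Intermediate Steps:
t(N, M) = -8 + N (t(N, M) = -3 + (N - 5) = -3 + (-5 + N) = -8 + N)
j(W, p) = -11 (j(W, p) = -8 - 3 = -11)
n(T) = 1/(-5 + T) (n(T) = 1/(T - 5) = 1/(-5 + T))
(j(-43, 37) + n(-44)) + F(-55, 4) = (-11 + 1/(-5 - 44)) - 53 = (-11 + 1/(-49)) - 53 = (-11 - 1/49) - 53 = -540/49 - 53 = -3137/49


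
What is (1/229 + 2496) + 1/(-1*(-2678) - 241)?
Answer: 1392952874/558073 ≈ 2496.0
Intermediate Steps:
(1/229 + 2496) + 1/(-1*(-2678) - 241) = (1/229 + 2496) + 1/(2678 - 241) = 571585/229 + 1/2437 = 1392952874/558073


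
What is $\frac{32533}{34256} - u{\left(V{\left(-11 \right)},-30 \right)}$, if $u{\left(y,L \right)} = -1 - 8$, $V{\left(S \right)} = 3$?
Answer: $\frac{340837}{34256} \approx 9.9497$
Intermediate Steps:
$u{\left(y,L \right)} = -9$ ($u{\left(y,L \right)} = -1 - 8 = -9$)
$\frac{32533}{34256} - u{\left(V{\left(-11 \right)},-30 \right)} = \frac{32533}{34256} - -9 = 32533 \cdot \frac{1}{34256} + 9 = \frac{32533}{34256} + 9 = \frac{340837}{34256}$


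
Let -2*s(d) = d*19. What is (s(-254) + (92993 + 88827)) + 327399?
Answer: 511632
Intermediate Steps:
s(d) = -19*d/2 (s(d) = -d*19/2 = -19*d/2)
(s(-254) + (92993 + 88827)) + 327399 = (-19/2*(-254) + (92993 + 88827)) + 327399 = (2413 + 181820) + 327399 = 184233 + 327399 = 511632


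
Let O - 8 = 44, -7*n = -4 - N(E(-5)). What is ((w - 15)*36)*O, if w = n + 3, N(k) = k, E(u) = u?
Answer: -159120/7 ≈ -22731.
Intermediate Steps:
n = -⅐ (n = -(-4 - 1*(-5))/7 = -(-4 + 5)/7 = -⅐*1 = -⅐ ≈ -0.14286)
w = 20/7 (w = -⅐ + 3 = 20/7 ≈ 2.8571)
O = 52 (O = 8 + 44 = 52)
((w - 15)*36)*O = ((20/7 - 15)*36)*52 = -85/7*36*52 = -3060/7*52 = -159120/7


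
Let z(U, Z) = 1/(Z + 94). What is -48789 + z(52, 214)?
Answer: -15027011/308 ≈ -48789.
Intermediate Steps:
z(U, Z) = 1/(94 + Z)
-48789 + z(52, 214) = -48789 + 1/(94 + 214) = -48789 + 1/308 = -15027011/308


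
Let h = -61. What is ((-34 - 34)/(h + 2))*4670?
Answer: 317560/59 ≈ 5382.4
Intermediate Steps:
((-34 - 34)/(h + 2))*4670 = ((-34 - 34)/(-61 + 2))*4670 = -68/(-59)*4670 = -68*(-1/59)*4670 = (68/59)*4670 = 317560/59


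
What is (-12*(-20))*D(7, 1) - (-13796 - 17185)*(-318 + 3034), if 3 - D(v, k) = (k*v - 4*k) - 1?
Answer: 84144636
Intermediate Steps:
D(v, k) = 4 + 4*k - k*v (D(v, k) = 3 - ((k*v - 4*k) - 1) = 3 - ((-4*k + k*v) - 1) = 3 - (-1 - 4*k + k*v) = 3 + (1 + 4*k - k*v) = 4 + 4*k - k*v)
(-12*(-20))*D(7, 1) - (-13796 - 17185)*(-318 + 3034) = (-12*(-20))*(4 + 4*1 - 1*1*7) - (-13796 - 17185)*(-318 + 3034) = 240*(4 + 4 - 7) - (-30981)*2716 = 240*1 - 1*(-84144396) = 240 + 84144396 = 84144636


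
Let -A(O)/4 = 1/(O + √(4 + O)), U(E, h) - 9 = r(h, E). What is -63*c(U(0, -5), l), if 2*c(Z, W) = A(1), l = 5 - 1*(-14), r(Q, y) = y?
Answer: -63/2 + 63*√5/2 ≈ 38.936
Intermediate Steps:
U(E, h) = 9 + E
l = 19 (l = 5 + 14 = 19)
A(O) = -4/(O + √(4 + O))
c(Z, W) = -2/(1 + √5) (c(Z, W) = (-4/(1 + √(4 + 1)))/2 = (-4/(1 + √5))/2 = -2/(1 + √5))
-63*c(U(0, -5), l) = -63*(½ - √5/2) = -63/2 + 63*√5/2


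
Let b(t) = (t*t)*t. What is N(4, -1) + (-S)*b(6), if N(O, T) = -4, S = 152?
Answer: -32836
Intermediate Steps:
b(t) = t**3 (b(t) = t**2*t = t**3)
N(4, -1) + (-S)*b(6) = -4 - 1*152*6**3 = -4 - 152*216 = -4 - 32832 = -32836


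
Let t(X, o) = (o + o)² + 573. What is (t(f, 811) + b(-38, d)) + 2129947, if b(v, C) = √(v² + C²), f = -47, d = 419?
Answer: 4761404 + √177005 ≈ 4.7618e+6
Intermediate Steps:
t(X, o) = 573 + 4*o² (t(X, o) = (2*o)² + 573 = 4*o² + 573 = 573 + 4*o²)
b(v, C) = √(C² + v²)
(t(f, 811) + b(-38, d)) + 2129947 = ((573 + 4*811²) + √(419² + (-38)²)) + 2129947 = ((573 + 4*657721) + √(175561 + 1444)) + 2129947 = ((573 + 2630884) + √177005) + 2129947 = (2631457 + √177005) + 2129947 = 4761404 + √177005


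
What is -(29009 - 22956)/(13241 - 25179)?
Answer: 6053/11938 ≈ 0.50704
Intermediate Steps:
-(29009 - 22956)/(13241 - 25179) = -6053/(-11938) = -6053*(-1)/11938 = -1*(-6053/11938) = 6053/11938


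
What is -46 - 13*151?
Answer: -2009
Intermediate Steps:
-46 - 13*151 = -46 - 1963 = -2009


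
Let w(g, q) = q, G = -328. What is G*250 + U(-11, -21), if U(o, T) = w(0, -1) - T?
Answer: -81980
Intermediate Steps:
U(o, T) = -1 - T
G*250 + U(-11, -21) = -328*250 + (-1 - 1*(-21)) = -82000 + (-1 + 21) = -82000 + 20 = -81980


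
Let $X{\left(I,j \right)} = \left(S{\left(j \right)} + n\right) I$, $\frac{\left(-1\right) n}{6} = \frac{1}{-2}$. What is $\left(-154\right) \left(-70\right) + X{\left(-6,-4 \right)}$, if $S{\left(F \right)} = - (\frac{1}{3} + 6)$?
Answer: $10800$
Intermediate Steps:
$S{\left(F \right)} = - \frac{19}{3}$ ($S{\left(F \right)} = - (\frac{1}{3} + 6) = \left(-1\right) \frac{19}{3} = - \frac{19}{3}$)
$n = 3$ ($n = - \frac{6}{-2} = \left(-6\right) \left(- \frac{1}{2}\right) = 3$)
$X{\left(I,j \right)} = - \frac{10 I}{3}$ ($X{\left(I,j \right)} = \left(- \frac{19}{3} + 3\right) I = - \frac{10 I}{3}$)
$\left(-154\right) \left(-70\right) + X{\left(-6,-4 \right)} = \left(-154\right) \left(-70\right) - -20 = 10780 + 20 = 10800$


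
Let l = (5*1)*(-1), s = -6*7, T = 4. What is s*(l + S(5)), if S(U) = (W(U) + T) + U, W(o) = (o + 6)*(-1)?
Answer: 294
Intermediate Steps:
s = -42
W(o) = -6 - o (W(o) = (6 + o)*(-1) = -6 - o)
l = -5 (l = 5*(-1) = -5)
S(U) = -2 (S(U) = ((-6 - U) + 4) + U = (-2 - U) + U = -2)
s*(l + S(5)) = -42*(-5 - 2) = -42*(-7) = 294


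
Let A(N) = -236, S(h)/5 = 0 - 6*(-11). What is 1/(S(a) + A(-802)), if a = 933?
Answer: 1/94 ≈ 0.010638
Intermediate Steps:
S(h) = 330 (S(h) = 5*(0 - 6*(-11)) = 5*(0 + 66) = 5*66 = 330)
1/(S(a) + A(-802)) = 1/(330 - 236) = 1/94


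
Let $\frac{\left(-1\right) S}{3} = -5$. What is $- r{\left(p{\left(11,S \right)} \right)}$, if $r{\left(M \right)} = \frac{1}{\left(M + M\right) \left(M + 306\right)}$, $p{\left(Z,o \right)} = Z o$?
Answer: $- \frac{1}{155430} \approx -6.4338 \cdot 10^{-6}$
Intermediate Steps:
$S = 15$ ($S = \left(-3\right) \left(-5\right) = 15$)
$r{\left(M \right)} = \frac{1}{2 M \left(306 + M\right)}$
$- r{\left(p{\left(11,S \right)} \right)} = - \frac{1}{2 \cdot 11 \cdot 15 \left(306 + 11 \cdot 15\right)} = - \frac{1}{2 \cdot 165 \left(306 + 165\right)} = - \frac{1}{2 \cdot 165 \cdot 471} = \left(-1\right) \frac{1}{155430} = - \frac{1}{155430}$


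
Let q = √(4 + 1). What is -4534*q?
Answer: -4534*√5 ≈ -10138.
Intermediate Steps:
q = √5 ≈ 2.2361
-4534*q = -4534*√5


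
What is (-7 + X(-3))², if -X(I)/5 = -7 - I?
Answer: 169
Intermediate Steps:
X(I) = 35 + 5*I (X(I) = -5*(-7 - I) = 35 + 5*I)
(-7 + X(-3))² = (-7 + (35 + 5*(-3)))² = (-7 + (35 - 15))² = (-7 + 20)² = 13² = 169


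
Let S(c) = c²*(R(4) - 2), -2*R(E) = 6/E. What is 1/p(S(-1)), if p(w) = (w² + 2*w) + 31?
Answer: 16/529 ≈ 0.030246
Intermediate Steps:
R(E) = -3/E
S(c) = -11*c²/4 (S(c) = c²*(-3/4 - 2) = c²*(-3*¼ - 2) = c²*(-¾ - 2) = c²*(-11/4) = -11*c²/4)
p(w) = 31 + w² + 2*w
1/p(S(-1)) = 1/(31 + (-11/4*(-1)²)² + 2*(-11/4*(-1)²)) = 1/(31 + (-11/4*1)² + 2*(-11/4*1)) = 1/(31 + (-11/4)² + 2*(-11/4)) = 1/(31 + 121/16 - 11/2) = 1/(529/16) = 16/529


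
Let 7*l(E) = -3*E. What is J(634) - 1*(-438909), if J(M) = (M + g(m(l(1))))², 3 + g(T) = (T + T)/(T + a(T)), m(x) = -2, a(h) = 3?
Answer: 832038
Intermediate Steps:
l(E) = -3*E/7 (l(E) = (-3*E)/7 = -3*E/7)
g(T) = -3 + 2*T/(3 + T) (g(T) = -3 + (T + T)/(T + 3) = -3 + (2*T)/(3 + T) = -3 + 2*T/(3 + T))
J(M) = (-7 + M)² (J(M) = (M + (-9 - 1*(-2))/(3 - 2))² = (M + (-9 + 2)/1)² = (M + 1*(-7))² = (M - 7)² = (-7 + M)²)
J(634) - 1*(-438909) = (-7 + 634)² - 1*(-438909) = 627² + 438909 = 393129 + 438909 = 832038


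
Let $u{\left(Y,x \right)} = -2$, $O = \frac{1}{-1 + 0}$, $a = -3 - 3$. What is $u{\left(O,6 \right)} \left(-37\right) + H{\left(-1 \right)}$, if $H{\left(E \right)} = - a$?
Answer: $80$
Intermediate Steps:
$a = -6$
$O = -1$ ($O = \frac{1}{-1} = -1$)
$H{\left(E \right)} = 6$ ($H{\left(E \right)} = \left(-1\right) \left(-6\right) = 6$)
$u{\left(O,6 \right)} \left(-37\right) + H{\left(-1 \right)} = \left(-2\right) \left(-37\right) + 6 = 74 + 6 = 80$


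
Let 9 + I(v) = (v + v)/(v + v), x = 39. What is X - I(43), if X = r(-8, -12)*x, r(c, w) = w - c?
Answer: -148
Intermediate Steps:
X = -156 (X = (-12 - 1*(-8))*39 = (-12 + 8)*39 = -4*39 = -156)
I(v) = -8 (I(v) = -9 + (v + v)/(v + v) = -9 + (2*v)/((2*v)) = -9 + (2*v)*(1/(2*v)) = -9 + 1 = -8)
X - I(43) = -156 - 1*(-8) = -156 + 8 = -148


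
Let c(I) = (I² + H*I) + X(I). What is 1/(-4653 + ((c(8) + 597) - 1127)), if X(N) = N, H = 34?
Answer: -1/4839 ≈ -0.00020665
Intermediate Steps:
c(I) = I² + 35*I (c(I) = (I² + 34*I) + I = I² + 35*I)
1/(-4653 + ((c(8) + 597) - 1127)) = 1/(-4653 + ((8*(35 + 8) + 597) - 1127)) = 1/(-4653 + ((8*43 + 597) - 1127)) = 1/(-4653 + ((344 + 597) - 1127)) = 1/(-4653 + (941 - 1127)) = 1/(-4653 - 186) = 1/(-4839) = -1/4839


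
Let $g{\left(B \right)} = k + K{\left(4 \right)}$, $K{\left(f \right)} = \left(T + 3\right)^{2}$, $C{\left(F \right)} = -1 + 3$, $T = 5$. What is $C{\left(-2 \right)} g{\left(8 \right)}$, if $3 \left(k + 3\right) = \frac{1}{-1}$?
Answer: $\frac{364}{3} \approx 121.33$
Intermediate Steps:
$k = - \frac{10}{3}$ ($k = -3 + \frac{1}{3 \left(-1\right)} = -3 + \frac{1}{3} \left(-1\right) = -3 - \frac{1}{3} = - \frac{10}{3} \approx -3.3333$)
$C{\left(F \right)} = 2$
$K{\left(f \right)} = 64$ ($K{\left(f \right)} = \left(5 + 3\right)^{2} = 8^{2} = 64$)
$g{\left(B \right)} = \frac{182}{3}$ ($g{\left(B \right)} = - \frac{10}{3} + 64 = \frac{182}{3}$)
$C{\left(-2 \right)} g{\left(8 \right)} = 2 \cdot \frac{182}{3} = \frac{364}{3}$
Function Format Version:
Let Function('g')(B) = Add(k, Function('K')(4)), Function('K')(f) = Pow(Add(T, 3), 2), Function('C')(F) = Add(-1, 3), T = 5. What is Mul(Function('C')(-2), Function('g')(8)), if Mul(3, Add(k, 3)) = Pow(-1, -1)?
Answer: Rational(364, 3) ≈ 121.33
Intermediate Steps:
k = Rational(-10, 3) (k = Add(-3, Mul(Rational(1, 3), Pow(-1, -1))) = Add(-3, Mul(Rational(1, 3), -1)) = Add(-3, Rational(-1, 3)) = Rational(-10, 3) ≈ -3.3333)
Function('C')(F) = 2
Function('K')(f) = 64 (Function('K')(f) = Pow(Add(5, 3), 2) = Pow(8, 2) = 64)
Function('g')(B) = Rational(182, 3) (Function('g')(B) = Add(Rational(-10, 3), 64) = Rational(182, 3))
Mul(Function('C')(-2), Function('g')(8)) = Mul(2, Rational(182, 3)) = Rational(364, 3)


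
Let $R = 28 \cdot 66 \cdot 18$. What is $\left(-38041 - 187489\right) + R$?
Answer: $-192266$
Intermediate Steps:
$R = 33264$ ($R = 1848 \cdot 18 = 33264$)
$\left(-38041 - 187489\right) + R = \left(-38041 - 187489\right) + 33264 = -225530 + 33264 = -192266$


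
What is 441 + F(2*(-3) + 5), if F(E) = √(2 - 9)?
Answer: 441 + I*√7 ≈ 441.0 + 2.6458*I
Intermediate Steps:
F(E) = I*√7 (F(E) = √(-7) = I*√7)
441 + F(2*(-3) + 5) = 441 + I*√7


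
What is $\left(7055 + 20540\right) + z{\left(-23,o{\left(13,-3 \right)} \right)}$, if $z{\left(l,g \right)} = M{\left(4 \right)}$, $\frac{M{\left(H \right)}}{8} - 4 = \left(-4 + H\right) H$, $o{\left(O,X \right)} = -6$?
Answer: $27627$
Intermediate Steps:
$M{\left(H \right)} = 32 + 8 H \left(-4 + H\right)$ ($M{\left(H \right)} = 32 + 8 \left(-4 + H\right) H = 32 + 8 H \left(-4 + H\right)$)
$z{\left(l,g \right)} = 32$ ($z{\left(l,g \right)} = 32 - 128 + 8 \cdot 4^{2} = 32 - 128 + 8 \cdot 16 = 32 - 128 + 128 = 32$)
$\left(7055 + 20540\right) + z{\left(-23,o{\left(13,-3 \right)} \right)} = \left(7055 + 20540\right) + 32 = 27595 + 32 = 27627$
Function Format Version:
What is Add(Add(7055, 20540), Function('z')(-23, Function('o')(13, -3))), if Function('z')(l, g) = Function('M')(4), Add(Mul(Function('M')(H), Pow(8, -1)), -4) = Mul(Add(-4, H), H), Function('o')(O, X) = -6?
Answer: 27627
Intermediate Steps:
Function('M')(H) = Add(32, Mul(8, H, Add(-4, H))) (Function('M')(H) = Add(32, Mul(8, Mul(Add(-4, H), H))) = Add(32, Mul(8, Mul(H, Add(-4, H)))) = Add(32, Mul(8, H, Add(-4, H))))
Function('z')(l, g) = 32 (Function('z')(l, g) = Add(32, Mul(-32, 4), Mul(8, Pow(4, 2))) = Add(32, -128, Mul(8, 16)) = Add(32, -128, 128) = 32)
Add(Add(7055, 20540), Function('z')(-23, Function('o')(13, -3))) = Add(Add(7055, 20540), 32) = Add(27595, 32) = 27627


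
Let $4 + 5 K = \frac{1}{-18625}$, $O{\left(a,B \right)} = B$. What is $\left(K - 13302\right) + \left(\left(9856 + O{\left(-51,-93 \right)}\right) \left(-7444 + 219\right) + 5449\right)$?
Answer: $- \frac{6569552369501}{93125} \approx -7.0546 \cdot 10^{7}$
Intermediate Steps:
$K = - \frac{74501}{93125}$ ($K = - \frac{4}{5} + \frac{1}{5 \left(-18625\right)} = - \frac{4}{5} + \frac{1}{5} \left(- \frac{1}{18625}\right) = - \frac{4}{5} - \frac{1}{93125} = - \frac{74501}{93125} \approx -0.80001$)
$\left(K - 13302\right) + \left(\left(9856 + O{\left(-51,-93 \right)}\right) \left(-7444 + 219\right) + 5449\right) = \left(- \frac{74501}{93125} - 13302\right) + \left(\left(9856 - 93\right) \left(-7444 + 219\right) + 5449\right) = - \frac{1238823251}{93125} + \left(9763 \left(-7225\right) + 5449\right) = - \frac{1238823251}{93125} + \left(-70537675 + 5449\right) = - \frac{1238823251}{93125} - 70532226 = - \frac{6569552369501}{93125}$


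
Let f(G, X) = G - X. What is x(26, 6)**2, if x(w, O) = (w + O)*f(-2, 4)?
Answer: 36864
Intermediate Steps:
x(w, O) = -6*O - 6*w (x(w, O) = (w + O)*(-2 - 1*4) = (O + w)*(-2 - 4) = (O + w)*(-6) = -6*O - 6*w)
x(26, 6)**2 = (-6*6 - 6*26)**2 = (-36 - 156)**2 = (-192)**2 = 36864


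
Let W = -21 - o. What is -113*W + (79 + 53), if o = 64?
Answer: 9737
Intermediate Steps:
W = -85 (W = -21 - 1*64 = -21 - 64 = -85)
-113*W + (79 + 53) = -113*(-85) + (79 + 53) = 9605 + 132 = 9737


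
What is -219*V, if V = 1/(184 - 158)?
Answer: -219/26 ≈ -8.4231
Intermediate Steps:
V = 1/26 ≈ 0.038462
-219*V = -219*1/26 = -219/26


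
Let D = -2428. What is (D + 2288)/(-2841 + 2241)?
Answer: 7/30 ≈ 0.23333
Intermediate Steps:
(D + 2288)/(-2841 + 2241) = (-2428 + 2288)/(-2841 + 2241) = -140/(-600) = -140*(-1/600) = 7/30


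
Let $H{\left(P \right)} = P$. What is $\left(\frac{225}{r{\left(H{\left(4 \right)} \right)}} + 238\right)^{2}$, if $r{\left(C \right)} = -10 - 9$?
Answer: $\frac{18464209}{361} \approx 51147.0$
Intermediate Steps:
$r{\left(C \right)} = -19$ ($r{\left(C \right)} = -10 - 9 = -19$)
$\left(\frac{225}{r{\left(H{\left(4 \right)} \right)}} + 238\right)^{2} = \left(\frac{225}{-19} + 238\right)^{2} = \left(225 \left(- \frac{1}{19}\right) + 238\right)^{2} = \left(- \frac{225}{19} + 238\right)^{2} = \left(\frac{4297}{19}\right)^{2} = \frac{18464209}{361}$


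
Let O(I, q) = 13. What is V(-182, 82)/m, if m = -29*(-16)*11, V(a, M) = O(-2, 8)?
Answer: 13/5104 ≈ 0.0025470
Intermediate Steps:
V(a, M) = 13
m = 5104 (m = 464*11 = 5104)
V(-182, 82)/m = 13/5104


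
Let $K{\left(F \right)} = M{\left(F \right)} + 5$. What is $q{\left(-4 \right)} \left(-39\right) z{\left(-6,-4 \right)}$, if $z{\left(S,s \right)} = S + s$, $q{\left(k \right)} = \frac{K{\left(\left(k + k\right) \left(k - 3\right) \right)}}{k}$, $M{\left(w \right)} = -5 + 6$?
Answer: $-585$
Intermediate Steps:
$M{\left(w \right)} = 1$
$K{\left(F \right)} = 6$ ($K{\left(F \right)} = 1 + 5 = 6$)
$q{\left(k \right)} = \frac{6}{k}$
$q{\left(-4 \right)} \left(-39\right) z{\left(-6,-4 \right)} = \frac{6}{-4} \left(-39\right) \left(-6 - 4\right) = 6 \left(- \frac{1}{4}\right) \left(-39\right) \left(-10\right) = \left(- \frac{3}{2}\right) \left(-39\right) \left(-10\right) = \frac{117}{2} \left(-10\right) = -585$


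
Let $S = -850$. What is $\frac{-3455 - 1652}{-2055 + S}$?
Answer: $\frac{5107}{2905} \approx 1.758$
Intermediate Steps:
$\frac{-3455 - 1652}{-2055 + S} = \frac{-3455 - 1652}{-2055 - 850} = - \frac{5107}{-2905} = \left(-5107\right) \left(- \frac{1}{2905}\right) = \frac{5107}{2905}$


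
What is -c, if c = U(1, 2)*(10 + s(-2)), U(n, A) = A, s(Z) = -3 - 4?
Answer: -6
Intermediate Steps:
s(Z) = -7
c = 6 (c = 2*(10 - 7) = 2*3 = 6)
-c = -1*6 = -6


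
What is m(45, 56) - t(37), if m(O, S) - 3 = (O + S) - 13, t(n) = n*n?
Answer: -1278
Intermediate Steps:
t(n) = n**2
m(O, S) = -10 + O + S (m(O, S) = 3 + ((O + S) - 13) = 3 + (-13 + O + S) = -10 + O + S)
m(45, 56) - t(37) = (-10 + 45 + 56) - 1*37**2 = 91 - 1*1369 = 91 - 1369 = -1278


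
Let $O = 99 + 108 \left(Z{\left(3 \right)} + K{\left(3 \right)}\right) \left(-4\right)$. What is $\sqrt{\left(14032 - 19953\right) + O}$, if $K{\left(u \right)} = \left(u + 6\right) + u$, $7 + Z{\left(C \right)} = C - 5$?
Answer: $i \sqrt{7118} \approx 84.368 i$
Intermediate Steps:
$Z{\left(C \right)} = -12 + C$ ($Z{\left(C \right)} = -7 + \left(C - 5\right) = -7 + \left(-5 + C\right) = -12 + C$)
$K{\left(u \right)} = 6 + 2 u$ ($K{\left(u \right)} = \left(6 + u\right) + u = 6 + 2 u$)
$O = -1197$ ($O = 99 + 108 \left(\left(-12 + 3\right) + \left(6 + 2 \cdot 3\right)\right) \left(-4\right) = 99 + 108 \left(-9 + \left(6 + 6\right)\right) \left(-4\right) = 99 + 108 \left(-9 + 12\right) \left(-4\right) = 99 + 108 \cdot 3 \left(-4\right) = 99 + 108 \left(-12\right) = 99 - 1296 = -1197$)
$\sqrt{\left(14032 - 19953\right) + O} = \sqrt{\left(14032 - 19953\right) - 1197} = \sqrt{-5921 - 1197} = \sqrt{-7118} = i \sqrt{7118}$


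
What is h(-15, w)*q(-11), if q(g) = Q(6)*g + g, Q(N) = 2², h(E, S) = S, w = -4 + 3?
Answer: 55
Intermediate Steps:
w = -1
Q(N) = 4
q(g) = 5*g (q(g) = 4*g + g = 5*g)
h(-15, w)*q(-11) = -5*(-11) = -1*(-55) = 55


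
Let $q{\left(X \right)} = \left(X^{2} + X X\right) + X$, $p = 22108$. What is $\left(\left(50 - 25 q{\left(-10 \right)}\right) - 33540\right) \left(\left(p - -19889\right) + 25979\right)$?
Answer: $-2599402240$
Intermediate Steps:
$q{\left(X \right)} = X + 2 X^{2}$ ($q{\left(X \right)} = \left(X^{2} + X^{2}\right) + X = 2 X^{2} + X = X + 2 X^{2}$)
$\left(\left(50 - 25 q{\left(-10 \right)}\right) - 33540\right) \left(\left(p - -19889\right) + 25979\right) = \left(\left(50 - 25 \left(- 10 \left(1 + 2 \left(-10\right)\right)\right)\right) - 33540\right) \left(\left(22108 - -19889\right) + 25979\right) = \left(\left(50 - 25 \left(- 10 \left(1 - 20\right)\right)\right) - 33540\right) \left(\left(22108 + 19889\right) + 25979\right) = \left(\left(50 - 25 \left(\left(-10\right) \left(-19\right)\right)\right) - 33540\right) \left(41997 + 25979\right) = \left(\left(50 - 4750\right) - 33540\right) 67976 = \left(-4700 - 33540\right) 67976 = \left(-38240\right) 67976 = -2599402240$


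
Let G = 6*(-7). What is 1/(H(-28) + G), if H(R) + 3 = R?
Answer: -1/73 ≈ -0.013699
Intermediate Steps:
H(R) = -3 + R
G = -42
1/(H(-28) + G) = 1/((-3 - 28) - 42) = 1/(-31 - 42) = 1/(-73) = -1/73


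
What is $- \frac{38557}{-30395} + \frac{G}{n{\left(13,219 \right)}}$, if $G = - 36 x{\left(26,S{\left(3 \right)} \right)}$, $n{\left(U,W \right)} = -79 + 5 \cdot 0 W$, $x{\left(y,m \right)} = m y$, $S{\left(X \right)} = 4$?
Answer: $\frac{116844883}{2401205} \approx 48.661$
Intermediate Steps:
$n{\left(U,W \right)} = -79$ ($n{\left(U,W \right)} = -79 + 0 W = -79 + 0 = -79$)
$G = -3744$ ($G = - 36 \cdot 4 \cdot 26 = \left(-36\right) 104 = -3744$)
$- \frac{38557}{-30395} + \frac{G}{n{\left(13,219 \right)}} = - \frac{38557}{-30395} - \frac{3744}{-79} = \left(-38557\right) \left(- \frac{1}{30395}\right) - - \frac{3744}{79} = \frac{38557}{30395} + \frac{3744}{79} = \frac{116844883}{2401205}$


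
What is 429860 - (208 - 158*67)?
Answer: 440238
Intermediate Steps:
429860 - (208 - 158*67) = 429860 - (208 - 10586) = 429860 - 1*(-10378) = 429860 + 10378 = 440238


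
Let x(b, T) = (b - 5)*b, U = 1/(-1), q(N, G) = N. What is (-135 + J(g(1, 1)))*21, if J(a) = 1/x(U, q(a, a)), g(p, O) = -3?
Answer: -5663/2 ≈ -2831.5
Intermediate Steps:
U = -1
x(b, T) = b*(-5 + b) (x(b, T) = (-5 + b)*b = b*(-5 + b))
J(a) = 1/6 (J(a) = 1/(-(-5 - 1)) = 1/(-1*(-6)) = 1/6)
(-135 + J(g(1, 1)))*21 = (-135 + 1/6)*21 = -809/6*21 = -5663/2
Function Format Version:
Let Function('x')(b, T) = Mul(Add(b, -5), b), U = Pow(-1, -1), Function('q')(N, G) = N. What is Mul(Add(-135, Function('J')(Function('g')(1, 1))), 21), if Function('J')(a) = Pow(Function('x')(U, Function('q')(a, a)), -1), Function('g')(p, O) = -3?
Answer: Rational(-5663, 2) ≈ -2831.5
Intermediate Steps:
U = -1
Function('x')(b, T) = Mul(b, Add(-5, b)) (Function('x')(b, T) = Mul(Add(-5, b), b) = Mul(b, Add(-5, b)))
Function('J')(a) = Rational(1, 6) (Function('J')(a) = Pow(Mul(-1, Add(-5, -1)), -1) = Pow(Mul(-1, -6), -1) = Pow(6, -1) = Rational(1, 6))
Mul(Add(-135, Function('J')(Function('g')(1, 1))), 21) = Mul(Add(-135, Rational(1, 6)), 21) = Mul(Rational(-809, 6), 21) = Rational(-5663, 2)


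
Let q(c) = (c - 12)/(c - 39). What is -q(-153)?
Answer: -55/64 ≈ -0.85938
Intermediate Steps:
q(c) = (-12 + c)/(-39 + c)
-q(-153) = -(-12 - 153)/(-39 - 153) = -(-165)/(-192) = -(-1)*(-165)/192 = -1*55/64 = -55/64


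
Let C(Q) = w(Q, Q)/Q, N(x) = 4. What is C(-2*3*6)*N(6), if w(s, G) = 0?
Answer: 0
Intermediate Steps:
C(Q) = 0 (C(Q) = 0/Q = 0)
C(-2*3*6)*N(6) = 0*4 = 0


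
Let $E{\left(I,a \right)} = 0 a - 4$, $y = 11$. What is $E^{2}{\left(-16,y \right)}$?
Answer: $16$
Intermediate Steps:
$E{\left(I,a \right)} = -4$ ($E{\left(I,a \right)} = 0 - 4 = -4$)
$E^{2}{\left(-16,y \right)} = \left(-4\right)^{2} = 16$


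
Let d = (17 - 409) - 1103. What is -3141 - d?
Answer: -1646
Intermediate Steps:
d = -1495 (d = -392 - 1103 = -1495)
-3141 - d = -3141 - 1*(-1495) = -3141 + 1495 = -1646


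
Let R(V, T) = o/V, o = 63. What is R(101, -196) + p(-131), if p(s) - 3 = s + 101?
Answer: -2664/101 ≈ -26.376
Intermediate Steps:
p(s) = 104 + s (p(s) = 3 + (s + 101) = 3 + (101 + s) = 104 + s)
R(V, T) = 63/V
R(101, -196) + p(-131) = 63/101 + (104 - 131) = 63*(1/101) - 27 = 63/101 - 27 = -2664/101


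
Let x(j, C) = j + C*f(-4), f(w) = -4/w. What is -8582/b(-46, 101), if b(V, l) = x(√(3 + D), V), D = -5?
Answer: 197386/1059 + 4291*I*√2/1059 ≈ 186.39 + 5.7303*I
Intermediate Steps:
x(j, C) = C + j (x(j, C) = j + C*(-4/(-4)) = j + C*(-4*(-¼)) = j + C*1 = j + C = C + j)
b(V, l) = V + I*√2 (b(V, l) = V + √(3 - 5) = V + √(-2) = V + I*√2)
-8582/b(-46, 101) = -8582/(-46 + I*√2)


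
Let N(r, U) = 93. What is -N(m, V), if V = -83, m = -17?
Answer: -93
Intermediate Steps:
-N(m, V) = -1*93 = -93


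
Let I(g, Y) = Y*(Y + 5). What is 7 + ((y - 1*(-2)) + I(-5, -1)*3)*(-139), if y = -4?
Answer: 1953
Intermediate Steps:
I(g, Y) = Y*(5 + Y)
7 + ((y - 1*(-2)) + I(-5, -1)*3)*(-139) = 7 + ((-4 - 1*(-2)) - (5 - 1)*3)*(-139) = 7 + ((-4 + 2) - 1*4*3)*(-139) = 7 + (-2 - 4*3)*(-139) = 7 + (-2 - 12)*(-139) = 7 - 14*(-139) = 7 + 1946 = 1953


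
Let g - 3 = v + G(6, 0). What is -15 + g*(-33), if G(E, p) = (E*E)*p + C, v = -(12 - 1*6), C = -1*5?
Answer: 249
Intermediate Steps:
C = -5
v = -6 (v = -(12 - 6) = -1*6 = -6)
G(E, p) = -5 + p*E**2 (G(E, p) = (E*E)*p - 5 = E**2*p - 5 = p*E**2 - 5 = -5 + p*E**2)
g = -8 (g = 3 + (-6 + (-5 + 0*6**2)) = 3 + (-6 + (-5 + 0*36)) = 3 + (-6 + (-5 + 0)) = 3 + (-6 - 5) = 3 - 11 = -8)
-15 + g*(-33) = -15 - 8*(-33) = -15 + 264 = 249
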